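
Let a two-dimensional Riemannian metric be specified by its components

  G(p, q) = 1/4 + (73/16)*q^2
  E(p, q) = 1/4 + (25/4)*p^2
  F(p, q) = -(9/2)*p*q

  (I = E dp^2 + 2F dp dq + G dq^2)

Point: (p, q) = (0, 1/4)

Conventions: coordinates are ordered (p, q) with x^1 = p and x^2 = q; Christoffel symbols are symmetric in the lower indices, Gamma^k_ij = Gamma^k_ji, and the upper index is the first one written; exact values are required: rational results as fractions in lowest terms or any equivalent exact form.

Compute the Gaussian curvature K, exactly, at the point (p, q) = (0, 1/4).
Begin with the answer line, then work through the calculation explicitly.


Answer: K = -294912/18769

E = 1/4, F = 0, G = 137/256, EG - F^2 = 137/1024 at the point
E_p = 0, E_q = 0, F_p = -9/8, F_q = 0, G_p = 0, G_q = 73/32
E_qq = 0, F_pq = -9/2, G_pp = 0
K follows from Brioschi's formula, (det M1 - det M2)/(EG - F^2)^2.
M1 = [[-E_qq/2 + F_pq - G_pp/2, E_p/2, F_p - E_q/2], [F_q - G_p/2, E, F], [G_q/2, F, G]] = [[-9/2, 0, -9/8], [0, 1/4, 0], [73/64, 0, 137/256]]; det M1 = -9/32
M2 = [[0, E_q/2, G_p/2], [E_q/2, E, F], [G_p/2, F, G]] = [[0, 0, 0], [0, 1/4, 0], [0, 0, 137/256]]; det M2 = 0
det M1 - det M2 = -9/32; K = -9/32 / (137/1024)^2 = -294912/18769


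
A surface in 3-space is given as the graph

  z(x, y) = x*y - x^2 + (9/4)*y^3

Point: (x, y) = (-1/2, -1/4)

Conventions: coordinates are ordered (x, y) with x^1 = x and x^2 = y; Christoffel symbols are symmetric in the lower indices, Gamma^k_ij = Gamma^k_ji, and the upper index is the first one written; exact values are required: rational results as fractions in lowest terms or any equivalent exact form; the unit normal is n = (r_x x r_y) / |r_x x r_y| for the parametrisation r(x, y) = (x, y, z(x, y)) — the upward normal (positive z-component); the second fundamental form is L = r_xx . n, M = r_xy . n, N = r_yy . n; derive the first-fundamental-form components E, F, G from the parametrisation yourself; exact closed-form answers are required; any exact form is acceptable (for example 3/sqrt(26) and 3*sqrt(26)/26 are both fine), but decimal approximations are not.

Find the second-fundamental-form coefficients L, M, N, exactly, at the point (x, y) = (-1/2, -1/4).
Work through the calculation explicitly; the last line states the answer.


z_x = 3/4, z_y = -5/64, z_xx = -2, z_xy = 1, z_yy = -27/8
E = 25/16, F = -15/256, G = 4121/4096; answer radicand W^2 = 6425/4096
unnormalised second-form numerators: l = -2, m = 1, n = -27/8; L = l/sqrt(6425/4096), and similarly M = m/sqrt(W^2), N = n/sqrt(W^2)

Answer: L = -128*sqrt(257)/1285, M = 64*sqrt(257)/1285, N = -216*sqrt(257)/1285


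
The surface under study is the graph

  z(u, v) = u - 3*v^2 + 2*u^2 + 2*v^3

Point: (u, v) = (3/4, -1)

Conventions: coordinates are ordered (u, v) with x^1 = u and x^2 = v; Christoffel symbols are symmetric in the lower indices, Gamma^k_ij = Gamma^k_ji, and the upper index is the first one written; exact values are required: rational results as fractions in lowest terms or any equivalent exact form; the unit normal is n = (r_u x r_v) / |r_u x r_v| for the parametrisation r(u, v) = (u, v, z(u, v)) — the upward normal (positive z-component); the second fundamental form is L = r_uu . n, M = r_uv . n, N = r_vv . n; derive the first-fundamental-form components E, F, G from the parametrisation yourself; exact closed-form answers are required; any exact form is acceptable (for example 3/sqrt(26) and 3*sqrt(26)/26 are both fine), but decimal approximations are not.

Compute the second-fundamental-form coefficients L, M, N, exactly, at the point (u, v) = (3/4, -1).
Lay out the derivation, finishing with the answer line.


z_u = 4, z_v = 12, z_uu = 4, z_uv = 0, z_vv = -18
E = 17, F = 48, G = 145; answer radicand W^2 = 161
unnormalised second-form numerators: l = 4, m = 0, n = -18; L = l/sqrt(161), and similarly M = m/sqrt(W^2), N = n/sqrt(W^2)

Answer: L = 4*sqrt(161)/161, M = 0, N = -18*sqrt(161)/161


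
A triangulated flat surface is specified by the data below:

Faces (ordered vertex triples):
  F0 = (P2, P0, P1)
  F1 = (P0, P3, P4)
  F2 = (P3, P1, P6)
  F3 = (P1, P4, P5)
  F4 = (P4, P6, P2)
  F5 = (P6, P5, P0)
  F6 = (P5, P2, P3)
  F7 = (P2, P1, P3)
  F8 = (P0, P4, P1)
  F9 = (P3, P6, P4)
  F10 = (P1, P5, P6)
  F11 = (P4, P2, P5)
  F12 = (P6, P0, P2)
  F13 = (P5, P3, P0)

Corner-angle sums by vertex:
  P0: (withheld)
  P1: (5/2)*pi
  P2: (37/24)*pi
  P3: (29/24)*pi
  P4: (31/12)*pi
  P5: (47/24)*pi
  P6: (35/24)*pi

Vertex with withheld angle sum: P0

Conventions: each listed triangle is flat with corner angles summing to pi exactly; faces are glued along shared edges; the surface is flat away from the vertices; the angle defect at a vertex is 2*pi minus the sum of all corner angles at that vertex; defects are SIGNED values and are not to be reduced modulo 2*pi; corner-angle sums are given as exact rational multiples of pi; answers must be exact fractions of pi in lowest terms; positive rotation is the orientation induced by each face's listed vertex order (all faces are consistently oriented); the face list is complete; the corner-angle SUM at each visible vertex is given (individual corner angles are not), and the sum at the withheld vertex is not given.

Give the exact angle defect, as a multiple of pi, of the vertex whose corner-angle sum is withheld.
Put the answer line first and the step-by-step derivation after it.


Answer: defect(P0) = (-3/4)*pi

V = 7, E = 21, F = 14; chi = V - E + F = 0
Gauss-Bonnet: total defect = 2*pi*chi = 0; visible defects sum to (3/4)*pi


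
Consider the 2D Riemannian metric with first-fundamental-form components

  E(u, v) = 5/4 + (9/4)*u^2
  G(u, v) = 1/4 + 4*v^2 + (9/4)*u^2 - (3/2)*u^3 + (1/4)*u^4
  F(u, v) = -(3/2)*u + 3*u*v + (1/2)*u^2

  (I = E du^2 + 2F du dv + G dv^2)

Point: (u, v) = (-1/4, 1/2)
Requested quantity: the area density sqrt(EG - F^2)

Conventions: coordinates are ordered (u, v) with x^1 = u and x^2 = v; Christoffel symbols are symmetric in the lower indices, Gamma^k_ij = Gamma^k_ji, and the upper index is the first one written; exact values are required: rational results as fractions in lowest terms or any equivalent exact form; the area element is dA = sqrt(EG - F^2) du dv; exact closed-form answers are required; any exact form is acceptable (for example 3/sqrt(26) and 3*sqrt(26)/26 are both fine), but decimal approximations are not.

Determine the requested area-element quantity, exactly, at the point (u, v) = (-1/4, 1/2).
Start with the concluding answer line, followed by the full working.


Answer: sqrt(EG - F^2) = sqrt(128897)/256

E = 89/64, F = 1/32, G = 1449/1024; EG - F^2 = 128897/65536


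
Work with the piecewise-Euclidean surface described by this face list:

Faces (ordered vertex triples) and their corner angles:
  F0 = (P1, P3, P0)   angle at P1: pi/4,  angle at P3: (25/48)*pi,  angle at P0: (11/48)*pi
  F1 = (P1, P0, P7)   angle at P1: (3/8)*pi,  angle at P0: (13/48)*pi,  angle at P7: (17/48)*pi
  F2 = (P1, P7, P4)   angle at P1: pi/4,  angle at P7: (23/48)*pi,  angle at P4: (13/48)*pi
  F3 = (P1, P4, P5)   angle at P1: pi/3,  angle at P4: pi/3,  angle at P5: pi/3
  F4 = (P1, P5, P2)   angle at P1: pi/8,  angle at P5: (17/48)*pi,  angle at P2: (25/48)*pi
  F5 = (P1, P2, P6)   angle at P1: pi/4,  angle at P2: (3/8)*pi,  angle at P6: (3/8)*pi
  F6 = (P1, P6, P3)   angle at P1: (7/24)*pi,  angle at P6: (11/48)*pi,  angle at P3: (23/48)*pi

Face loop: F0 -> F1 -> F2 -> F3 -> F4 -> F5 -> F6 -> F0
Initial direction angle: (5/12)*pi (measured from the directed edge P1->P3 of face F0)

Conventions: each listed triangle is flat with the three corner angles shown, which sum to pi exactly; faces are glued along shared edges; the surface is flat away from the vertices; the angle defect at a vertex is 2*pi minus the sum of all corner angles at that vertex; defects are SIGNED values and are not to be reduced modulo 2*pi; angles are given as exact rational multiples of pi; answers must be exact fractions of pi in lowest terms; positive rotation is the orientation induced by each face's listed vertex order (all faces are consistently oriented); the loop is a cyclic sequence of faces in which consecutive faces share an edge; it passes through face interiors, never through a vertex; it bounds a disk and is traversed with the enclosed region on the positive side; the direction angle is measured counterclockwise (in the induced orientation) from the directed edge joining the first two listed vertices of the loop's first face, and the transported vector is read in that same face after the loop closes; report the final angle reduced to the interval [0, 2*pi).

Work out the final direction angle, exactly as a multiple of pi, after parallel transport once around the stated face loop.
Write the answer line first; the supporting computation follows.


Answer: final direction angle = (13/24)*pi

enclosed vertex P1: corner angles sum to (15/8)*pi, defect = 2*pi - (15/8)*pi = pi/8
final direction = starting direction + enclosed defect total, reduced mod 2*pi (induced orientation)
final angle = (5/12)*pi + pi/8 = (13/24)*pi (mod 2*pi)


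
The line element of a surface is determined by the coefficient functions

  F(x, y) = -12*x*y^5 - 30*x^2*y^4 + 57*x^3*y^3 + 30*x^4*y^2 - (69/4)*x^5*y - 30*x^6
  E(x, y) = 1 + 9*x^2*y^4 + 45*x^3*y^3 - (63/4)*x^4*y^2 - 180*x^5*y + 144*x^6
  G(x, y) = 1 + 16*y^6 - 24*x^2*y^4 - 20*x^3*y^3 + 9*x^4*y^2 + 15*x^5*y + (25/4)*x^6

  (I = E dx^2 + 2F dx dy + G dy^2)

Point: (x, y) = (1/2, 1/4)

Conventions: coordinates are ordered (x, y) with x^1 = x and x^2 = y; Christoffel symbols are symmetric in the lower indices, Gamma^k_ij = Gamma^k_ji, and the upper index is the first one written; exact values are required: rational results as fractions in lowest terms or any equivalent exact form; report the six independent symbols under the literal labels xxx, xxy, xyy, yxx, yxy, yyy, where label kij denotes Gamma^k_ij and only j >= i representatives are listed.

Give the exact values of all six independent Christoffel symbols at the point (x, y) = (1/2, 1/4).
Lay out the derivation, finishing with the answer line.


E = 481/256, F = -105/256, G = 305/256 at the point
E_x = 1665/128, E_y = -315/64, F_x = -1407/256, F_y = 147/128, G_x = 147/64, G_y = 0
EG - F^2 = 265/128;  g^inv = (128/265) * [[305/256, 105/256], [105/256, 481/256]]
first-kind symbols [ij,l] = (1/2)(d_i g_jl + d_j g_il - d_l g_ij): [xx,x] = E_x/2 = 1665/256, [xx,y] = F_x - E_y/2 = -777/256, [xy,x] = E_y/2 = -315/128, [xy,y] = G_x/2 = 147/128, [yy,x] = F_y - G_x/2 = 0, [yy,y] = G_y/2 = 0
Gamma^x_ij = (G*[ij,x] - F*[ij,y])/(EG - F^2), Gamma^y_ij = (E*[ij,y] - F*[ij,x])/(EG - F^2)

Answer: Gamma_xxx = 333/106, Gamma_xxy = -63/53, Gamma_xyy = 0, Gamma_yxx = -777/530, Gamma_yxy = 147/265, Gamma_yyy = 0


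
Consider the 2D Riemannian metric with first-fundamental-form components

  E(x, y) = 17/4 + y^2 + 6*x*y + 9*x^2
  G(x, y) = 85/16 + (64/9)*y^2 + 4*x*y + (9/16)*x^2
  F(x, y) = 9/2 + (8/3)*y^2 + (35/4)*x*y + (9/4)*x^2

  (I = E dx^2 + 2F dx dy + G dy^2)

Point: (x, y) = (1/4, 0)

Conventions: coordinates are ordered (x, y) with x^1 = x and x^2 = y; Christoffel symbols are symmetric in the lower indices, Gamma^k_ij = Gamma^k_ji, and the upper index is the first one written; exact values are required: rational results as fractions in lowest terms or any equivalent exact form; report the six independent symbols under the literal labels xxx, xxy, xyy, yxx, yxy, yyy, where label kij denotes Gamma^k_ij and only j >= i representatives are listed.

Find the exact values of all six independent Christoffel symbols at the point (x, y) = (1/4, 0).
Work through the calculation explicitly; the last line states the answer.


E = 77/16, F = 297/64, G = 1369/256 at the point
E_x = 9/2, E_y = 3/2, F_x = 9/8, F_y = 35/16, G_x = 9/32, G_y = 1
EG - F^2 = 4301/1024;  g^inv = (1024/4301) * [[1369/256, -297/64], [-297/64, 77/16]]
first-kind symbols [ij,l] = (1/2)(d_i g_jl + d_j g_il - d_l g_ij): [xx,x] = E_x/2 = 9/4, [xx,y] = F_x - E_y/2 = 3/8, [xy,x] = E_y/2 = 3/4, [xy,y] = G_x/2 = 9/64, [yy,x] = F_y - G_x/2 = 131/64, [yy,y] = G_y/2 = 1/2
Gamma^x_ij = (G*[ij,x] - F*[ij,y])/(EG - F^2), Gamma^y_ij = (E*[ij,y] - F*[ij,x])/(EG - F^2)

Answer: Gamma_xxx = 10539/4301, Gamma_xxy = 13755/17204, Gamma_xyy = 141323/68816, Gamma_yxx = -804/391, Gamma_yxy = -261/391, Gamma_yyy = -2641/1564


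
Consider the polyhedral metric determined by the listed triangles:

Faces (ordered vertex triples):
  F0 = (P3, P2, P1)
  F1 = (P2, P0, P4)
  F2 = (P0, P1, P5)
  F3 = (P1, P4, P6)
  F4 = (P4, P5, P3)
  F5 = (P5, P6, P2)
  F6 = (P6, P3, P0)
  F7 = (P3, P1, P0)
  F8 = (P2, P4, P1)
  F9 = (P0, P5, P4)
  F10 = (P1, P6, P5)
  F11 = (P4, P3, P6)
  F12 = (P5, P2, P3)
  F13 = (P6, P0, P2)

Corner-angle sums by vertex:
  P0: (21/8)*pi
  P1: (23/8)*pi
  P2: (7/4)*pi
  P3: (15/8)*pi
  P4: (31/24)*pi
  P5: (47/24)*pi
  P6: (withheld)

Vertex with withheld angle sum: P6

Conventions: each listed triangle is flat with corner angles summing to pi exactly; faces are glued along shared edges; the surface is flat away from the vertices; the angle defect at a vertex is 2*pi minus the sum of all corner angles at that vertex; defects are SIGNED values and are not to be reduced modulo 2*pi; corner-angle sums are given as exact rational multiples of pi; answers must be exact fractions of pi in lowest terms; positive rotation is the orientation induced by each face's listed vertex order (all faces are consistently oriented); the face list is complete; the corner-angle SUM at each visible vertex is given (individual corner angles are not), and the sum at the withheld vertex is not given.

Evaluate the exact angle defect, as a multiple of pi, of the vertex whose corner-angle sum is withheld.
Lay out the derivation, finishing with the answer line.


V = 7, E = 21, F = 14; chi = V - E + F = 0
Gauss-Bonnet: total defect = 2*pi*chi = 0; visible defects sum to (-3/8)*pi

Answer: defect(P6) = (3/8)*pi


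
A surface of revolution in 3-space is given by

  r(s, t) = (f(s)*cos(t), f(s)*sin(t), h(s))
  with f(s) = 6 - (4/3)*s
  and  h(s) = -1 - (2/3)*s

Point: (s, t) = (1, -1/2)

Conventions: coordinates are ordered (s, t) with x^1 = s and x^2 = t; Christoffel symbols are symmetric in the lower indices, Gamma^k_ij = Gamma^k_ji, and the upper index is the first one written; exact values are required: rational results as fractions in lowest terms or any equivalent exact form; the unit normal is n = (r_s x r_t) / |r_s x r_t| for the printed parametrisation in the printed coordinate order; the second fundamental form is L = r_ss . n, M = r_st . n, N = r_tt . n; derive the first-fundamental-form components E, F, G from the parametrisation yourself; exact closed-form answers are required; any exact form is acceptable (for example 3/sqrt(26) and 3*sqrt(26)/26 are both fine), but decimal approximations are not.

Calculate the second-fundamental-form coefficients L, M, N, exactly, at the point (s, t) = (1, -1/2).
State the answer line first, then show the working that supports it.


Answer: L = 0, M = 0, N = -14*sqrt(5)/15

f = 14/3, f' = -4/3, f'' = 0, h' = -2/3, h'' = 0
E = 20/9, F = 0, G = 196/9; answer radicand W^2 = 20/9
unnormalised second-form numerators: l = 0, m = 0, n = -28/9; L = l/sqrt(20/9), and similarly M = m/sqrt(W^2), N = n/sqrt(W^2)


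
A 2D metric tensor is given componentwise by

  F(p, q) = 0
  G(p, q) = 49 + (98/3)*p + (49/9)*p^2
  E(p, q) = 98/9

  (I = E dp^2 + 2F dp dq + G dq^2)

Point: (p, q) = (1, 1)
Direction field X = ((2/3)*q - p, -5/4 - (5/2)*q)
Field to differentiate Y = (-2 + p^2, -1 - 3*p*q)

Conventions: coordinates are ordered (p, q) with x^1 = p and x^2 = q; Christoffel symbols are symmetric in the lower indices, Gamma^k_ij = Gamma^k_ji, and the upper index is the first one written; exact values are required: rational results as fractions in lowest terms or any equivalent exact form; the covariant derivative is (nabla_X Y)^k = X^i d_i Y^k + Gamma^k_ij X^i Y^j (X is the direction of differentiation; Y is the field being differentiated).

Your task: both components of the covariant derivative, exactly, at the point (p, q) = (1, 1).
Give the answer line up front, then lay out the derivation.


Answer: (nabla_X Y)^p = -92/3, (nabla_X Y)^q = 649/48

E = 98/9, F = 0, G = 784/9 at the point
E_p = 0, E_q = 0, F_p = 0, F_q = 0, G_p = 392/9, G_q = 0
EG - F^2 = 76832/81;  g^inv = (81/76832) * [[784/9, 0], [0, 98/9]]
first-kind symbols [ij,l] = (1/2)(d_i g_jl + d_j g_il - d_l g_ij): [pp,p] = E_p/2 = 0, [pp,q] = F_p - E_q/2 = 0, [pq,p] = E_q/2 = 0, [pq,q] = G_p/2 = 196/9, [qq,p] = F_q - G_p/2 = -196/9, [qq,q] = G_q/2 = 0
Gamma^p_ij = (G*[ij,p] - F*[ij,q])/(EG - F^2), Gamma^q_ij = (E*[ij,q] - F*[ij,p])/(EG - F^2)
Gamma_ppp = 0, Gamma_ppq = 0, Gamma_pqq = -2, Gamma_qpp = 0, Gamma_qpq = 1/4, Gamma_qqq = 0
X = (-1/3, -15/4), Y = (-1, -4) at the point


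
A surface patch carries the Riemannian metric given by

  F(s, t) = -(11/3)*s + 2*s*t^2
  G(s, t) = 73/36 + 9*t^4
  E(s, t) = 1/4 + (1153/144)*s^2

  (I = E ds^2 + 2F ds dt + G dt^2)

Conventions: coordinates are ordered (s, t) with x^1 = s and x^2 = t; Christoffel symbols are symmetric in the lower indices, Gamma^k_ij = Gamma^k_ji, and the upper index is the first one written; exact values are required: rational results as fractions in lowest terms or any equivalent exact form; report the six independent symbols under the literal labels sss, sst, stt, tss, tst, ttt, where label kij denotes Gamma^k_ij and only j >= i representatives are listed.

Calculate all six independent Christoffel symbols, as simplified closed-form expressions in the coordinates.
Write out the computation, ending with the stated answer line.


E = 1/4 + (1153/144)*s^2; F = -(11/3)*s + 2*s*t^2; G = 73/36 + 9*t^4
Gamma^k_ij = (1/2) g^{kl} (d_i g_jl + d_j g_il - d_l g_ij), with g^inv = (1/(EG-F^2)) [[G, -F], [-F, E]]
first partials: E_s = (1153/72)*s, E_t = 0, F_s = -11/3 + 2*t^2, F_t = 4*s*t, G_s = 0, G_t = 36*t^3
D = EG - F^2 = 73/144 + (14473/5184)*s^2 + (9/4)*t^4 + (44/3)*s^2*t^2 + (1089/16)*s^2*t^4
expanded: Gamma^s_ss = (G E_s - 2F F_s + F E_t)/(2D), Gamma^s_st = (G E_t - F G_s)/(2D), Gamma^s_tt = (2G F_t - G G_s - F G_t)/(2D), Gamma^t_ss = (2E F_s - E E_t - F E_s)/(2D), Gamma^t_st = (E G_s - F E_t)/(2D), Gamma^t_tt = (E G_t - 2F F_t + F G_s)/(2D); substitute and cancel common factors

Answer: Gamma_sss = (352836*s*t^4 + 76032*s*t^2 + 14473*s)/(352836*s^2*t^4 + 76032*s^2*t^2 + 14473*s^2 + 11664*t^4 + 2628), Gamma_sst = 0, Gamma_stt = (342144*s*t^3 + 42048*s*t)/(352836*s^2*t^4 + 76032*s^2*t^2 + 14473*s^2 + 11664*t^4 + 2628), Gamma_tss = (2592*t^2 - 4752)/(352836*s^2*t^4 + 76032*s^2*t^2 + 14473*s^2 + 11664*t^4 + 2628), Gamma_tst = 0, Gamma_ttt = (705672*s^2*t^3 + 76032*s^2*t + 23328*t^3)/(352836*s^2*t^4 + 76032*s^2*t^2 + 14473*s^2 + 11664*t^4 + 2628)


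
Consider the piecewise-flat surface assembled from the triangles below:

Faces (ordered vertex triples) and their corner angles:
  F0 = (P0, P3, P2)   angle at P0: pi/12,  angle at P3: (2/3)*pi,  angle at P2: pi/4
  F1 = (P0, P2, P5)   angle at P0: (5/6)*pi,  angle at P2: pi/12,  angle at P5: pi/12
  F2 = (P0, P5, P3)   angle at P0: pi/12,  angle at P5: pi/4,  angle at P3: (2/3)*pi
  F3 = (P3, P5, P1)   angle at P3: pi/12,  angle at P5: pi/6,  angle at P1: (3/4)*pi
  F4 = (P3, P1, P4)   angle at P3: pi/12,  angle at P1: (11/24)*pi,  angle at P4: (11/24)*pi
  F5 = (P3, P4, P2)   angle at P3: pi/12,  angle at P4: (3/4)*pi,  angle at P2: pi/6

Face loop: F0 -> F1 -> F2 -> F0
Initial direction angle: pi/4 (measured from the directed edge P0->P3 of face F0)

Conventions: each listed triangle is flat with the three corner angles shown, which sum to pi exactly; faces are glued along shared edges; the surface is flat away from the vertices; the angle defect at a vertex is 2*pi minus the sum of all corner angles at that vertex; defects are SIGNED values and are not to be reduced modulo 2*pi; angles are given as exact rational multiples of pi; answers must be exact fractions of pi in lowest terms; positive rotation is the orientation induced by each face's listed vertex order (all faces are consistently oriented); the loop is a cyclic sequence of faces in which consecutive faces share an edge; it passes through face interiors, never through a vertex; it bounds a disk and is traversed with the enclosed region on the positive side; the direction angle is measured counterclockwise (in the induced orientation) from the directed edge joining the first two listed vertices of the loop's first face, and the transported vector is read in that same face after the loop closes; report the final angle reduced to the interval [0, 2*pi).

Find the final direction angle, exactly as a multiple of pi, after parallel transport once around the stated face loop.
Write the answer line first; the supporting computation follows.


Answer: final direction angle = (5/4)*pi

enclosed vertex P0: corner angles sum to pi, defect = 2*pi - pi = pi
final direction = starting direction + enclosed defect total, reduced mod 2*pi (induced orientation)
final angle = pi/4 + pi = (5/4)*pi (mod 2*pi)


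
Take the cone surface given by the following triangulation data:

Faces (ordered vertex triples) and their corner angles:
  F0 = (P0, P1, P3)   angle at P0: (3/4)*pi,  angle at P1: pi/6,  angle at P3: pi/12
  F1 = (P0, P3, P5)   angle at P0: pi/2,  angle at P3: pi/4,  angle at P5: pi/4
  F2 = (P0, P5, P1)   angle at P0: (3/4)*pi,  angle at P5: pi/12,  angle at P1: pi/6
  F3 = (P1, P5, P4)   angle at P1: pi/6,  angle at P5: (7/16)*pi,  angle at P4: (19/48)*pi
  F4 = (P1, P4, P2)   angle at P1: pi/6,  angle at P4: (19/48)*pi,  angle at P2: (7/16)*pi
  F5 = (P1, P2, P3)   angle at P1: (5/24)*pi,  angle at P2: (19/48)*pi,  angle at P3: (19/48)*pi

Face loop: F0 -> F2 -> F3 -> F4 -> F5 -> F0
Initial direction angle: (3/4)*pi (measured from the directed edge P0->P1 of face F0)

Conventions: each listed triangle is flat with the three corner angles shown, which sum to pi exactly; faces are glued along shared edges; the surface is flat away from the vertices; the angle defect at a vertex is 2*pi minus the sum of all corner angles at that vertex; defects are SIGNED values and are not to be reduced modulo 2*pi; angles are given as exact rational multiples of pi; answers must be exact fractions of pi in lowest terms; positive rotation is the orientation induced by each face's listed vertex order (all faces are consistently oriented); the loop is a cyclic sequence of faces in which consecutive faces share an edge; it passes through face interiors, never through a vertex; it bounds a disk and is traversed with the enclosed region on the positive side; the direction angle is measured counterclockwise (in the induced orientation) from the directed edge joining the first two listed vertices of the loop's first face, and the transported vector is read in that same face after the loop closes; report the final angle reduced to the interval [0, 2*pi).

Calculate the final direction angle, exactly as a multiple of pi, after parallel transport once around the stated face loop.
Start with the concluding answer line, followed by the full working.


Answer: final direction angle = (15/8)*pi

enclosed vertex P1: corner angles sum to (7/8)*pi, defect = 2*pi - (7/8)*pi = (9/8)*pi
final direction = starting direction + enclosed defect total, reduced mod 2*pi (induced orientation)
final angle = (3/4)*pi + (9/8)*pi = (15/8)*pi (mod 2*pi)


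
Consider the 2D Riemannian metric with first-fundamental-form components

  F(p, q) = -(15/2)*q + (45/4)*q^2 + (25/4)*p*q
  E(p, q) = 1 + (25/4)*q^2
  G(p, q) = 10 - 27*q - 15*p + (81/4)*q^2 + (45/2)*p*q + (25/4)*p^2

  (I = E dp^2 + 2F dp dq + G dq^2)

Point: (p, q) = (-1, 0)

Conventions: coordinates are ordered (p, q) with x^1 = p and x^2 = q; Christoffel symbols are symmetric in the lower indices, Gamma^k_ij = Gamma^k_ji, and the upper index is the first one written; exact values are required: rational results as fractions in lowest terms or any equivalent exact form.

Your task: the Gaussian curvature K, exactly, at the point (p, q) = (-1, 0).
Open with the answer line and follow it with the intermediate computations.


Answer: K = -4/625

E = 1, F = 0, G = 125/4, EG - F^2 = 125/4 at the point
E_p = 0, E_q = 0, F_p = 0, F_q = -55/4, G_p = -55/2, G_q = -99/2
E_qq = 25/2, F_pq = 25/4, G_pp = 25/2
K follows from Brioschi's formula, (det M1 - det M2)/(EG - F^2)^2.
M1 = [[-E_qq/2 + F_pq - G_pp/2, E_p/2, F_p - E_q/2], [F_q - G_p/2, E, F], [G_q/2, F, G]] = [[-25/4, 0, 0], [0, 1, 0], [-99/4, 0, 125/4]]; det M1 = -3125/16
M2 = [[0, E_q/2, G_p/2], [E_q/2, E, F], [G_p/2, F, G]] = [[0, 0, -55/4], [0, 1, 0], [-55/4, 0, 125/4]]; det M2 = -3025/16
det M1 - det M2 = -25/4; K = -25/4 / (125/4)^2 = -4/625


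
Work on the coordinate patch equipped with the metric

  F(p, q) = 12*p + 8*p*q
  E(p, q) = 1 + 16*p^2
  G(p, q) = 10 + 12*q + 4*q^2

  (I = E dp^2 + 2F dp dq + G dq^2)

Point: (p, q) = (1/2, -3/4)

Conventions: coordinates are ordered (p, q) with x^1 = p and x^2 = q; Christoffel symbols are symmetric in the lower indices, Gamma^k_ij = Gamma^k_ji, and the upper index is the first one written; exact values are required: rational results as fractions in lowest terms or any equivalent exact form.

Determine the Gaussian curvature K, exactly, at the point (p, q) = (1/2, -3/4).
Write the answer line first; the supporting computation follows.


Answer: K = 128/841

E = 5, F = 3, G = 13/4, EG - F^2 = 29/4 at the point
E_p = 16, E_q = 0, F_p = 6, F_q = 4, G_p = 0, G_q = 6
E_qq = 0, F_pq = 8, G_pp = 0
Evaluate Brioschi's two determinant matrices M1, M2 and divide by (EG - F^2)^2.
M1 = [[-E_qq/2 + F_pq - G_pp/2, E_p/2, F_p - E_q/2], [F_q - G_p/2, E, F], [G_q/2, F, G]] = [[8, 8, 6], [4, 5, 3], [3, 3, 13/4]]; det M1 = 8
M2 = [[0, E_q/2, G_p/2], [E_q/2, E, F], [G_p/2, F, G]] = [[0, 0, 0], [0, 5, 3], [0, 3, 13/4]]; det M2 = 0
det M1 - det M2 = 8; K = 8 / (29/4)^2 = 128/841


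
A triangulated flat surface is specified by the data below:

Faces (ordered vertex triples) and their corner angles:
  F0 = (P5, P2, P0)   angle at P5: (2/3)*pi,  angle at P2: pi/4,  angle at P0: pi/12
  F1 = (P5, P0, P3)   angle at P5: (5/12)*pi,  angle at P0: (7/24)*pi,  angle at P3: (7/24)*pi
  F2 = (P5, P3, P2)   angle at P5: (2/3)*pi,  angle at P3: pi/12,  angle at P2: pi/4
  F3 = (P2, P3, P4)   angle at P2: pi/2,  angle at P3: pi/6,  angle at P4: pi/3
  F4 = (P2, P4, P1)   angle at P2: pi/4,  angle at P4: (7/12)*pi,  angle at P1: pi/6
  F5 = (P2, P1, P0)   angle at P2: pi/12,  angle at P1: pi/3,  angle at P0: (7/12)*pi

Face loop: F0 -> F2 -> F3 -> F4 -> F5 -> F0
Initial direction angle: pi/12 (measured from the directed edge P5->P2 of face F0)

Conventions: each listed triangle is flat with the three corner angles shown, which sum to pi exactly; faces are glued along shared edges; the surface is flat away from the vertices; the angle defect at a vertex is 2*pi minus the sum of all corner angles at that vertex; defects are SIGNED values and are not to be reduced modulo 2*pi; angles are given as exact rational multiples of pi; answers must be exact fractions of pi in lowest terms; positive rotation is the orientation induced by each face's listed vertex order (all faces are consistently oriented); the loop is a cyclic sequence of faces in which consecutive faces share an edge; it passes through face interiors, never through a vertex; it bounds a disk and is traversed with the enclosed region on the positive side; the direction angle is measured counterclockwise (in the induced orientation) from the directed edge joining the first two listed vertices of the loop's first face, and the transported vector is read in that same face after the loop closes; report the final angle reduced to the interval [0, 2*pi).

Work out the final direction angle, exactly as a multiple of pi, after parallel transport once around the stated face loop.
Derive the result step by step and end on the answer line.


enclosed vertex P2: corner angles sum to (4/3)*pi, defect = 2*pi - (4/3)*pi = (2/3)*pi
final direction = starting direction + enclosed defect total, reduced mod 2*pi (induced orientation)
final angle = pi/12 + (2/3)*pi = (3/4)*pi (mod 2*pi)

Answer: final direction angle = (3/4)*pi


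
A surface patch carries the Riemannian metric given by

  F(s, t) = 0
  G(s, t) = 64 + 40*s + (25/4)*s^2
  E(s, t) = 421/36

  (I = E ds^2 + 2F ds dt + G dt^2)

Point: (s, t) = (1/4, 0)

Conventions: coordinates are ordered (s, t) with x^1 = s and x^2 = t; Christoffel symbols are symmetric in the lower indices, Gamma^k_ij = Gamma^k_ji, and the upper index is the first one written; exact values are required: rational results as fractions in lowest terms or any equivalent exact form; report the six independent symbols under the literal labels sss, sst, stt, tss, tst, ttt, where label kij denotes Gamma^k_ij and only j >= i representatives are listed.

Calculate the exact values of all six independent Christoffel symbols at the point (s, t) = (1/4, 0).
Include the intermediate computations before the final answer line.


E = 421/36, F = 0, G = 4761/64 at the point
E_s = 0, E_t = 0, F_s = 0, F_t = 0, G_s = 345/8, G_t = 0
EG - F^2 = 222709/256;  g^inv = (256/222709) * [[4761/64, 0], [0, 421/36]]
first-kind symbols [ij,l] = (1/2)(d_i g_jl + d_j g_il - d_l g_ij): [ss,s] = E_s/2 = 0, [ss,t] = F_s - E_t/2 = 0, [st,s] = E_t/2 = 0, [st,t] = G_s/2 = 345/16, [tt,s] = F_t - G_s/2 = -345/16, [tt,t] = G_t/2 = 0
Gamma^s_ij = (G*[ij,s] - F*[ij,t])/(EG - F^2), Gamma^t_ij = (E*[ij,t] - F*[ij,s])/(EG - F^2)

Answer: Gamma_sss = 0, Gamma_sst = 0, Gamma_stt = -3105/1684, Gamma_tss = 0, Gamma_tst = 20/69, Gamma_ttt = 0


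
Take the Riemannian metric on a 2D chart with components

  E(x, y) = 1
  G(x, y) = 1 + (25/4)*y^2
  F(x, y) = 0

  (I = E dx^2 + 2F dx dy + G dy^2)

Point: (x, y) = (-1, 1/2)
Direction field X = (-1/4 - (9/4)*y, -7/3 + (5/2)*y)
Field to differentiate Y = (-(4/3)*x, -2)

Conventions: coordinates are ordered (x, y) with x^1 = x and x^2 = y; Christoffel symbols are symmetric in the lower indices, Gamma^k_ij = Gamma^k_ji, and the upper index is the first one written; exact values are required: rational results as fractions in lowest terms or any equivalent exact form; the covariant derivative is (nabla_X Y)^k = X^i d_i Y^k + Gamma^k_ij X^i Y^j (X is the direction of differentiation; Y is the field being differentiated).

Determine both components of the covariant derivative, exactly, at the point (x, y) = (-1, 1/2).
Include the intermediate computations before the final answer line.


E = 1, F = 0, G = 41/16 at the point
E_x = 0, E_y = 0, F_x = 0, F_y = 0, G_x = 0, G_y = 25/4
EG - F^2 = 41/16;  g^inv = (16/41) * [[41/16, 0], [0, 1]]
first-kind symbols [ij,l] = (1/2)(d_i g_jl + d_j g_il - d_l g_ij): [xx,x] = E_x/2 = 0, [xx,y] = F_x - E_y/2 = 0, [xy,x] = E_y/2 = 0, [xy,y] = G_x/2 = 0, [yy,x] = F_y - G_x/2 = 0, [yy,y] = G_y/2 = 25/8
Gamma^x_ij = (G*[ij,x] - F*[ij,y])/(EG - F^2), Gamma^y_ij = (E*[ij,y] - F*[ij,x])/(EG - F^2)
Gamma_xxx = 0, Gamma_xxy = 0, Gamma_xyy = 0, Gamma_yxx = 0, Gamma_yxy = 0, Gamma_yyy = 50/41
X = (-11/8, -13/12), Y = (4/3, -2) at the point

Answer: (nabla_X Y)^x = 11/6, (nabla_X Y)^y = 325/123


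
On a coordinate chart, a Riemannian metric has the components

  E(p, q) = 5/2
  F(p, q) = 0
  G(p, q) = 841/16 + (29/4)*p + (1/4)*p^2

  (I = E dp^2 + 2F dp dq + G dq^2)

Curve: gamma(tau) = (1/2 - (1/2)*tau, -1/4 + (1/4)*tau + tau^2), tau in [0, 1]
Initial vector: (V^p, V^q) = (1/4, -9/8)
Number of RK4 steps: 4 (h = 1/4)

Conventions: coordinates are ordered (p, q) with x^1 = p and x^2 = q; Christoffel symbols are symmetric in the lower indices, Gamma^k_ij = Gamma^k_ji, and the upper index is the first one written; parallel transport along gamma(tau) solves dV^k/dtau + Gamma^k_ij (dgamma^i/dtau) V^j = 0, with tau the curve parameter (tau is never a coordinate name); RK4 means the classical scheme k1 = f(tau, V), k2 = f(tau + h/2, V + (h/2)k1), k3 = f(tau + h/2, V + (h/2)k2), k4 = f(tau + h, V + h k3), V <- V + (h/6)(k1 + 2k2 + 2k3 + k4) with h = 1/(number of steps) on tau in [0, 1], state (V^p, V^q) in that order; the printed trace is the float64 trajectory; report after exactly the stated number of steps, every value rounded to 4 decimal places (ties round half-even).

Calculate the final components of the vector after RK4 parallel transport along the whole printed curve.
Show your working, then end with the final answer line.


gamma'(tau) = (-1/2, 1/4 + 2*tau); f(tau, V)^k = -Gamma^k_ij(gamma(tau)) gamma'^i(tau) V^j; h = 1/4; intermediate values shown to 6 dp
curve data and Christoffel symbols at the stage parameters:
  tau = 0.000000: gamma = (0.500000, -0.250000), gamma' = (-0.500000, 0.250000); Gamma_ppp = 0.000000, Gamma_ppq = 0.000000, Gamma_pqq = -1.500000, Gamma_qpp = 0.000000, Gamma_qpq = 0.066667, Gamma_qqq = 0.000000
  tau = 0.125000: gamma = (0.437500, -0.203125), gamma' = (-0.500000, 0.500000); Gamma_ppp = 0.000000, Gamma_ppq = 0.000000, Gamma_pqq = -1.493750, Gamma_qpp = 0.000000, Gamma_qpq = 0.066946, Gamma_qqq = 0.000000
  tau = 0.250000: gamma = (0.375000, -0.125000), gamma' = (-0.500000, 0.750000); Gamma_ppp = 0.000000, Gamma_ppq = 0.000000, Gamma_pqq = -1.487500, Gamma_qpp = 0.000000, Gamma_qpq = 0.067227, Gamma_qqq = 0.000000
  tau = 0.375000: gamma = (0.312500, -0.015625), gamma' = (-0.500000, 1.000000); Gamma_ppp = 0.000000, Gamma_ppq = 0.000000, Gamma_pqq = -1.481250, Gamma_qpp = 0.000000, Gamma_qpq = 0.067511, Gamma_qqq = 0.000000
  tau = 0.500000: gamma = (0.250000, 0.125000), gamma' = (-0.500000, 1.250000); Gamma_ppp = 0.000000, Gamma_ppq = 0.000000, Gamma_pqq = -1.475000, Gamma_qpp = 0.000000, Gamma_qpq = 0.067797, Gamma_qqq = 0.000000
  tau = 0.625000: gamma = (0.187500, 0.296875), gamma' = (-0.500000, 1.500000); Gamma_ppp = 0.000000, Gamma_ppq = 0.000000, Gamma_pqq = -1.468750, Gamma_qpp = 0.000000, Gamma_qpq = 0.068085, Gamma_qqq = 0.000000
  tau = 0.750000: gamma = (0.125000, 0.500000), gamma' = (-0.500000, 1.750000); Gamma_ppp = 0.000000, Gamma_ppq = 0.000000, Gamma_pqq = -1.462500, Gamma_qpp = 0.000000, Gamma_qpq = 0.068376, Gamma_qqq = 0.000000
  tau = 0.875000: gamma = (0.062500, 0.734375), gamma' = (-0.500000, 2.000000); Gamma_ppp = 0.000000, Gamma_ppq = 0.000000, Gamma_pqq = -1.456250, Gamma_qpp = 0.000000, Gamma_qpq = 0.068670, Gamma_qqq = 0.000000
  tau = 1.000000: gamma = (0.000000, 1.000000), gamma' = (-0.500000, 2.250000); Gamma_ppp = 0.000000, Gamma_ppq = 0.000000, Gamma_pqq = -1.450000, Gamma_qpp = 0.000000, Gamma_qpq = 0.068966, Gamma_qqq = 0.000000
step 0: V^p = 0.2500, V^q = -1.1250
step 1: k1 = (-0.421875, -0.041667), k2 = (-0.844124, -0.044434), k3 = (-0.844383, -0.042679), k4 = (-1.266982, -0.040135); V <- V + (h/6)(k1 + 2k2 + 2k3 + k4): V^p = 0.0389, V^q = -1.1357
step 2: k1 = (-1.266979, -0.040136), k2 = (-1.689639, -0.030440), k3 = (-1.687844, -0.026832), k4 = (-2.106256, -0.006264); V <- V + (h/6)(k1 + 2k2 + 2k3 + k4): V^p = -0.3831, V^q = -1.1424
step 3: k1 = (-2.106252, -0.006260), k2 = (-2.518516, 0.027096), k3 = (-2.509330, 0.032501), k4 = (-2.902968, 0.082127); V <- V + (h/6)(k1 + 2k2 + 2k3 + k4): V^p = -1.0108, V^q = -1.1342
step 4: k1 = (-2.902962, 0.082172), k2 = (-3.273577, 0.150066), k3 = (-3.248859, 0.156720), k4 = (-3.572654, 0.245119); V <- V + (h/6)(k1 + 2k2 + 2k3 + k4): V^p = -1.8241, V^q = -1.0950

Answer: V^p = -1.8241, V^q = -1.0950


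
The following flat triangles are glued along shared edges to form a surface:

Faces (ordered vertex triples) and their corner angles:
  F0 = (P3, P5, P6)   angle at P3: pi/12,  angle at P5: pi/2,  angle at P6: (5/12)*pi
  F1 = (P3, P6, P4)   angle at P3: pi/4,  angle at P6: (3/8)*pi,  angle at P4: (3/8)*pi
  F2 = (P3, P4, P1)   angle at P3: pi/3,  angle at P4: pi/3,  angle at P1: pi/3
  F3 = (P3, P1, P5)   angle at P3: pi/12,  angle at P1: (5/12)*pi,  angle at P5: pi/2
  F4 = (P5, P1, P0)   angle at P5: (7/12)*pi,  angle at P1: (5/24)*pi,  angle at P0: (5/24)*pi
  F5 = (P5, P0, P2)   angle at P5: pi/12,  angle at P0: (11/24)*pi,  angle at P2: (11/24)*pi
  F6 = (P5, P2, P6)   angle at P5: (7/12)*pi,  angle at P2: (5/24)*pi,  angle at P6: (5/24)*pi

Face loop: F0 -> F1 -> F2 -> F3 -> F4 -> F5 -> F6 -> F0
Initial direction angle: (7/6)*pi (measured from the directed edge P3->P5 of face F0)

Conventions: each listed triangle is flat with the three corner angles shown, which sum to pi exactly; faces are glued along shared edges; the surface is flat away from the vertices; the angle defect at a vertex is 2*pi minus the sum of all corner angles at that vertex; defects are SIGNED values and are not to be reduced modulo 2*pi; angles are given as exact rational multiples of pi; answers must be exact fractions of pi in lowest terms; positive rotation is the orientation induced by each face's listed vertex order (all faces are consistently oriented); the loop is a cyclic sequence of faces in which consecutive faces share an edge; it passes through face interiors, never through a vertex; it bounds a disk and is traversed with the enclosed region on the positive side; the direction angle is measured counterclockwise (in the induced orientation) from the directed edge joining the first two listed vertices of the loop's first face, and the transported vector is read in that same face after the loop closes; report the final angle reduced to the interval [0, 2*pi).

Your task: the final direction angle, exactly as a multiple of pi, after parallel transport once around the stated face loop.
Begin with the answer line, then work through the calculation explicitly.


Answer: final direction angle = pi/6

enclosed vertex P3: corner angles sum to (3/4)*pi, defect = 2*pi - (3/4)*pi = (5/4)*pi
enclosed vertex P5: corner angles sum to (9/4)*pi, defect = 2*pi - (9/4)*pi = -pi/4
summing the enclosed defects onto the initial angle, mod 2*pi in the induced orientation:
final angle = (7/6)*pi + pi = pi/6 (mod 2*pi)


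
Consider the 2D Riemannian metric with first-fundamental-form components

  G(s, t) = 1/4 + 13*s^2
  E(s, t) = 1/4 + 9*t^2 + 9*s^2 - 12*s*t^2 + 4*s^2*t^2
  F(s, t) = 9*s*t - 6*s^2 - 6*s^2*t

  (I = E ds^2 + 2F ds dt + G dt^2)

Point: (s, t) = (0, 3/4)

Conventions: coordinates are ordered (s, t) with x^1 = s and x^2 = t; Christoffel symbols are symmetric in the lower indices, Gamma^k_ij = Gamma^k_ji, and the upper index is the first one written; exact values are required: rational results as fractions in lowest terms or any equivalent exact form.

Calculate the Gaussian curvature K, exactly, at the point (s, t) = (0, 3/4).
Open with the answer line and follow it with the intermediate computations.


Answer: K = -24064/7225

E = 85/16, F = 0, G = 1/4, EG - F^2 = 85/64 at the point
E_s = -27/4, E_t = 27/2, F_s = 27/4, F_t = 0, G_s = 0, G_t = 0
E_tt = 18, F_st = 9, G_ss = 26
By Brioschi, K is (det M1 - det M2) divided by (EG - F^2) squared.
M1 = [[-E_tt/2 + F_st - G_ss/2, E_s/2, F_s - E_t/2], [F_t - G_s/2, E, F], [G_t/2, F, G]] = [[-13, -27/8, 0], [0, 85/16, 0], [0, 0, 1/4]]; det M1 = -1105/64
M2 = [[0, E_t/2, G_s/2], [E_t/2, E, F], [G_s/2, F, G]] = [[0, 27/4, 0], [27/4, 85/16, 0], [0, 0, 1/4]]; det M2 = -729/64
det M1 - det M2 = -47/8; K = -47/8 / (85/64)^2 = -24064/7225


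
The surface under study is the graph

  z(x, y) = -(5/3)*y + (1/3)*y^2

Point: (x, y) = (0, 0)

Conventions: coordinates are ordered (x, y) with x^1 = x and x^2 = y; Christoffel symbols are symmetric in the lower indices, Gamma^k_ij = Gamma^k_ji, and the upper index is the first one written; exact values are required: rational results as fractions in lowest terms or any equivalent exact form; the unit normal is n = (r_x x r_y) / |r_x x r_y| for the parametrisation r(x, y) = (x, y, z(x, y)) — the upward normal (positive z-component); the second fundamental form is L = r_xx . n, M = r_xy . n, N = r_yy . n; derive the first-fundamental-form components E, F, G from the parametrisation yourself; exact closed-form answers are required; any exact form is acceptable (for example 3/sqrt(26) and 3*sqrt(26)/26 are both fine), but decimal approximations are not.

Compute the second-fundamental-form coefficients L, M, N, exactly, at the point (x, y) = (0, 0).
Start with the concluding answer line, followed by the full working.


Answer: L = 0, M = 0, N = sqrt(34)/17

z_x = 0, z_y = -5/3, z_xx = 0, z_xy = 0, z_yy = 2/3
E = 1, F = 0, G = 34/9; answer radicand W^2 = 34/9
unnormalised second-form numerators: l = 0, m = 0, n = 2/3; L = l/sqrt(34/9), and similarly M = m/sqrt(W^2), N = n/sqrt(W^2)
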